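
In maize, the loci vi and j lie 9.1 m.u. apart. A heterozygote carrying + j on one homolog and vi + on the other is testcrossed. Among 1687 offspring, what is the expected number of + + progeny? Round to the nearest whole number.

A map distance of 9.1 m.u. corresponds to a recombination frequency of 0.091.
The F1 is + j / vi +, so + + is a recombinant gamete class with expected frequency r/2 = 0.091/2 = 0.0455.
Expected number = 0.0455 × 1687 = 76.76 ≈ 77.

77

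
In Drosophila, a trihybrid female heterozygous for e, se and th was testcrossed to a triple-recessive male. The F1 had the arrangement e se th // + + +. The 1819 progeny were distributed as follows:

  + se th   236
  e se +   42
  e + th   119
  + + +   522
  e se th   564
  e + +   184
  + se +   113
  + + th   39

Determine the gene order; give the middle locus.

The two rarest classes, e se + and + + th, are the double crossovers. Comparing them with the parentals, only the th allele has switched, so th is the middle locus and the order is e – th – se.

th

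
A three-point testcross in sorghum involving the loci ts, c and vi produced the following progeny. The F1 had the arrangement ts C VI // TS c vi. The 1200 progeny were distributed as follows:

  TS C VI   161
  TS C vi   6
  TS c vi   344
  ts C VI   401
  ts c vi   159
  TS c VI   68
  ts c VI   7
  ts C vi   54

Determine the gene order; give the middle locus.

The two rarest classes, ts c VI and TS C vi, are the double crossovers. Comparing them with the parentals, only the c allele has switched, so c is the middle locus and the order is vi – c – ts.

c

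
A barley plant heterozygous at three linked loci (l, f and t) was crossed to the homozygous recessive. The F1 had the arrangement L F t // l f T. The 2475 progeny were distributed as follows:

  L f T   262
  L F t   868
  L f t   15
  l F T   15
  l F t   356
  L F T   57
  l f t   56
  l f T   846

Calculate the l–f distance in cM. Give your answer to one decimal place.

26.2 cM

The two rarest classes, L f t and l F T, are the double crossovers. Comparing them with the parentals, only the f allele has switched, so f is the middle locus and the order is t – f – l.
Crossovers in the f–l interval produce the single-crossover classes l F t and L f T (356 + 262 = 618) plus the double crossovers (30).
RF(f–l) = (618 + 30) / 2475 = 648/2475 = 0.2618 → 26.2 cM.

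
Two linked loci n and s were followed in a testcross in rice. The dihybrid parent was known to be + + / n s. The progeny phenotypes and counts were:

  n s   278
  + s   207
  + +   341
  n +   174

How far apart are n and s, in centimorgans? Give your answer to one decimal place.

The recombinant classes are + s and n +: 207 + 174 = 381.
Recombination frequency = 381/1000 = 0.3810 ≈ 38.1%, i.e. 38.1 centimorgans.

38.1 centimorgans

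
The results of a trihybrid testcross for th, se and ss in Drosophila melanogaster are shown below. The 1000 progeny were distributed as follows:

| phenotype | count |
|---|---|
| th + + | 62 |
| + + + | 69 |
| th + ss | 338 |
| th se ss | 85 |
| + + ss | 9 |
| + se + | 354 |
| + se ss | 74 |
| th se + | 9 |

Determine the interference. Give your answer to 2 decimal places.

The two most frequent reciprocal classes, th + ss and + se +, are the parental types, so the F1 was th + ss / + se +.
The two rarest classes, + + ss and th se +, are the double crossovers. Comparing them with the parentals, only the th allele has switched, so th is the middle locus and the order is se – th – ss.
se–th: (154 + 18)/1000 = 0.1720; th–ss: (136 + 18)/1000 = 0.1540.
Expected DCO frequency = 0.1720 × 0.1540 ≈ 0.02649; observed = 18/1000 ≈ 0.01800.
Coefficient of coincidence = 0.01800/0.02649 ≈ 0.68; interference = 1 − 0.68 = 0.32.

0.32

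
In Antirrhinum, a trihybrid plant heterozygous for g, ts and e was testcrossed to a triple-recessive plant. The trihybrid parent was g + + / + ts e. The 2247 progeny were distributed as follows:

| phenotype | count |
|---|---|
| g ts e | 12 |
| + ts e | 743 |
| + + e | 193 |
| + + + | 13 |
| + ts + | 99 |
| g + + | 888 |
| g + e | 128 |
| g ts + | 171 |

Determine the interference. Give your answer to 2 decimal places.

0.43

The two rarest classes, + + + and g ts e, are the double crossovers. Comparing them with the parentals, only the g allele has switched, so g is the middle locus and the order is e – g – ts.
e–g: (227 + 25)/2247 = 0.1121; g–ts: (364 + 25)/2247 = 0.1731.
Expected DCO frequency = 0.1121 × 0.1731 ≈ 0.01940; observed = 25/2247 ≈ 0.01113.
Coefficient of coincidence = 0.01113/0.01940 ≈ 0.57; interference = 1 − 0.57 = 0.43.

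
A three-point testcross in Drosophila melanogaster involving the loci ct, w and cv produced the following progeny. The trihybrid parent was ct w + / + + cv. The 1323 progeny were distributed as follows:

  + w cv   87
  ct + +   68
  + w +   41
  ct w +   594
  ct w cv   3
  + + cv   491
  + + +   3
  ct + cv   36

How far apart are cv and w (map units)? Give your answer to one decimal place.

12.2 map units

The two rarest classes, ct w cv and + + +, are the double crossovers. Comparing them with the parentals, only the cv allele has switched, so cv is the middle locus and the order is ct – cv – w.
Crossovers in the cv–w interval produce the single-crossover classes ct + + and + w cv (68 + 87 = 155) plus the double crossovers (6).
RF(cv–w) = (155 + 6) / 1323 = 161/1323 = 0.1217 → 12.2 map units.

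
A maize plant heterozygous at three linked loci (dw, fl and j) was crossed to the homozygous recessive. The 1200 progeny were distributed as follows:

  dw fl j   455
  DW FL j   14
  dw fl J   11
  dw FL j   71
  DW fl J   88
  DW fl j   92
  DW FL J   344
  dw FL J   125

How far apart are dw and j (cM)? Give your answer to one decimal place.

20.2 cM

The two most frequent reciprocal classes, dw fl j and DW FL J, are the parental types, so the F1 was dw fl j / DW FL J.
The two rarest classes, dw fl J and DW FL j, are the double crossovers. Comparing them with the parentals, only the j allele has switched, so j is the middle locus and the order is dw – j – fl.
Crossovers in the dw–j interval produce the single-crossover classes DW fl j and dw FL J (92 + 125 = 217) plus the double crossovers (25).
RF(dw–j) = (217 + 25) / 1200 = 242/1200 = 0.2017 → 20.2 cM.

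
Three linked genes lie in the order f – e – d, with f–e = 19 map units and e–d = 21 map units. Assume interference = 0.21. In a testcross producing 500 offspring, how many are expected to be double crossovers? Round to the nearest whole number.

Map distances give recombination frequencies of 0.190 and 0.210 for the two intervals.
With interference 0.21 (so coincidence = 0.79), expected double-crossover frequency = 0.190 × 0.210 × 0.79 = 0.03152.
Expected number = 0.03152 × 500 = 15.76 ≈ 16.

16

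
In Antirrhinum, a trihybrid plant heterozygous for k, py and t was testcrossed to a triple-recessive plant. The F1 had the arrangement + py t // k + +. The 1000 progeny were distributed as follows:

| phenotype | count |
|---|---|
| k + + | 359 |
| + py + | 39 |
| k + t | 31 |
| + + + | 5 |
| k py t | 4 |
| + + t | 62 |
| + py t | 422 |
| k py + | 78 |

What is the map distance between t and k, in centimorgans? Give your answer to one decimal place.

The two rarest classes, k py t and + + +, are the double crossovers. Comparing them with the parentals, only the k allele has switched, so k is the middle locus and the order is t – k – py.
Crossovers in the t–k interval produce the single-crossover classes + py + and k + t (39 + 31 = 70) plus the double crossovers (9).
RF(t–k) = (70 + 9) / 1000 = 79/1000 = 0.0790 → 7.9 centimorgans.

7.9 centimorgans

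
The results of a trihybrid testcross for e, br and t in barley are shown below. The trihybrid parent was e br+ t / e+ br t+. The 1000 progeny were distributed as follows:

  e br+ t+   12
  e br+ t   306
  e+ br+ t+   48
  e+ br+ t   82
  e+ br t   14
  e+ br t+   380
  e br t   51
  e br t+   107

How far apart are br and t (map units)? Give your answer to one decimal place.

The two rarest classes, e br+ t+ and e+ br t, are the double crossovers. Comparing them with the parentals, only the t allele has switched, so t is the middle locus and the order is br – t – e.
Crossovers in the br–t interval produce the single-crossover classes e br t and e+ br+ t+ (51 + 48 = 99) plus the double crossovers (26).
RF(br–t) = (99 + 26) / 1000 = 125/1000 = 0.1250 → 12.5 map units.

12.5 map units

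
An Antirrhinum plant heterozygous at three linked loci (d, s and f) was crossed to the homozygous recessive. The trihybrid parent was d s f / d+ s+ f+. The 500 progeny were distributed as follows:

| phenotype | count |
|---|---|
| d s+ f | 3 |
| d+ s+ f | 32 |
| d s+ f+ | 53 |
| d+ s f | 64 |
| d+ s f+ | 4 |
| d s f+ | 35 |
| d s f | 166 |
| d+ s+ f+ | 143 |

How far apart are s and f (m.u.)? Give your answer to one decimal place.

The two rarest classes, d s+ f and d+ s f+, are the double crossovers. Comparing them with the parentals, only the s allele has switched, so s is the middle locus and the order is f – s – d.
Crossovers in the f–s interval produce the single-crossover classes d s f+ and d+ s+ f (35 + 32 = 67) plus the double crossovers (7).
RF(f–s) = (67 + 7) / 500 = 74/500 = 0.1480 → 14.8 m.u.

14.8 m.u.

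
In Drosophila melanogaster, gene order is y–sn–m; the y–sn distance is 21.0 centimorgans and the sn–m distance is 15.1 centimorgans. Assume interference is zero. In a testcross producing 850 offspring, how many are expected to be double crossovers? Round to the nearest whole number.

Map distances give recombination frequencies of 0.210 and 0.151 for the two intervals.
With no interference, expected double-crossover frequency = 0.210 × 0.151 = 0.03171.
Expected number = 0.03171 × 850 = 26.95 ≈ 27.

27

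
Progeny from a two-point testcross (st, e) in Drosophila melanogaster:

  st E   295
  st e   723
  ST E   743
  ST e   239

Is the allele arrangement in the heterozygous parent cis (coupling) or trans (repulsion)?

cis

The two most frequent classes are ST E (743) and st e (723); these are the parental (non-recombinant) types.
So the F1 carried ST E on one chromosome and st e on the other — the recessive alleles are on the same chromosome (cis / coupling).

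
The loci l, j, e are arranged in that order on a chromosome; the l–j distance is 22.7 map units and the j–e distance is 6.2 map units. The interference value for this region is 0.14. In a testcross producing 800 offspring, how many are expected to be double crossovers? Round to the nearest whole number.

10

Map distances give recombination frequencies of 0.227 and 0.062 for the two intervals.
With interference 0.14 (so coincidence = 0.86), expected double-crossover frequency = 0.227 × 0.062 × 0.86 = 0.01210.
Expected number = 0.01210 × 800 = 9.68 ≈ 10.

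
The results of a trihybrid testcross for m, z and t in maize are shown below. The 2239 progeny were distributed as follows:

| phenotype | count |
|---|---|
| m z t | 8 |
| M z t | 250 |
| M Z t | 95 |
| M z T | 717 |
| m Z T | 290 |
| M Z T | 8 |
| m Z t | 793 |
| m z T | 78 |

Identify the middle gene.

The two most frequent reciprocal classes, m Z t and M z T, are the parental types, so the F1 was m Z t / M z T.
The two rarest classes, m z t and M Z T, are the double crossovers. Comparing them with the parentals, only the z allele has switched, so z is the middle locus and the order is m – z – t.

z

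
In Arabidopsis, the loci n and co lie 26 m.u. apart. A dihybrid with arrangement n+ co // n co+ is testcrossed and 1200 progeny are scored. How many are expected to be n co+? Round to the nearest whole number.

444

A map distance of 26 m.u. corresponds to a recombination frequency of 0.260.
The F1 is n+ co / n co+, so n co+ is a parental gamete class with expected frequency (1 − r)/2 = 0.740/2 = 0.3700.
Expected number = 0.3700 × 1200 = 444.00 ≈ 444.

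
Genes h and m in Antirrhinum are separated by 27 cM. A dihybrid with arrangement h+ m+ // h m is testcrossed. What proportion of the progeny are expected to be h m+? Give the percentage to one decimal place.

A map distance of 27 cM corresponds to a recombination frequency of 0.270.
The F1 is h+ m+ / h m, so h m+ is a recombinant gamete class with expected frequency r/2 = 0.270/2 = 0.1350.
That is 0.1350 = 13.5% of the progeny.

13.5%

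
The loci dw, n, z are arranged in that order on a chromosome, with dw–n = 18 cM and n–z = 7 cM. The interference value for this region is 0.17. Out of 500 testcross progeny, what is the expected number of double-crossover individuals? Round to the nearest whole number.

5

Map distances give recombination frequencies of 0.180 and 0.070 for the two intervals.
With interference 0.17 (so coincidence = 0.83), expected double-crossover frequency = 0.180 × 0.070 × 0.83 = 0.01046.
Expected number = 0.01046 × 500 = 5.23 ≈ 5.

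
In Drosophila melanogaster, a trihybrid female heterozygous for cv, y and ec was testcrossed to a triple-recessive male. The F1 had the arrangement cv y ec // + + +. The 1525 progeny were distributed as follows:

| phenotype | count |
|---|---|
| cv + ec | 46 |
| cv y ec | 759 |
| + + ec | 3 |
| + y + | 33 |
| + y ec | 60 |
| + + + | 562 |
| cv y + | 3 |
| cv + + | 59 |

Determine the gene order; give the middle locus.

The two rarest classes, cv y + and + + ec, are the double crossovers. Comparing them with the parentals, only the ec allele has switched, so ec is the middle locus and the order is y – ec – cv.

ec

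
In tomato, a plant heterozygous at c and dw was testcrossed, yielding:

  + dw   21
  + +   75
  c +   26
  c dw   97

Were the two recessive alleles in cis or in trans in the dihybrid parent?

cis

The two most frequent classes are + + (75) and c dw (97); these are the parental (non-recombinant) types.
So the F1 carried + + on one chromosome and c dw on the other — the recessive alleles are on the same chromosome (cis / coupling).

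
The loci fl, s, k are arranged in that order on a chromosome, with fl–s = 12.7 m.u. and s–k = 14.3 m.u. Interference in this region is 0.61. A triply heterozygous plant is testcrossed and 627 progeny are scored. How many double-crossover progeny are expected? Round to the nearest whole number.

Map distances give recombination frequencies of 0.127 and 0.143 for the two intervals.
With interference 0.61 (so coincidence = 0.39), expected double-crossover frequency = 0.127 × 0.143 × 0.39 = 0.00708.
Expected number = 0.00708 × 627 = 4.44 ≈ 4.

4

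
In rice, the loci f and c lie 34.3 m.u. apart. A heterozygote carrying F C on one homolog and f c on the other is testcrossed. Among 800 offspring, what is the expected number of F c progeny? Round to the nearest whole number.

A map distance of 34.3 m.u. corresponds to a recombination frequency of 0.343.
The F1 is F C / f c, so F c is a recombinant gamete class with expected frequency r/2 = 0.343/2 = 0.1715.
Expected number = 0.1715 × 800 = 137.20 ≈ 137.

137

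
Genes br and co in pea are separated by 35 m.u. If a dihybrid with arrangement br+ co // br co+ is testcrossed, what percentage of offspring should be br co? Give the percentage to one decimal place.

A map distance of 35 m.u. corresponds to a recombination frequency of 0.350.
The F1 is br+ co / br co+, so br co is a recombinant gamete class with expected frequency r/2 = 0.350/2 = 0.1750.
That is 0.1750 = 17.5% of the progeny.

17.5%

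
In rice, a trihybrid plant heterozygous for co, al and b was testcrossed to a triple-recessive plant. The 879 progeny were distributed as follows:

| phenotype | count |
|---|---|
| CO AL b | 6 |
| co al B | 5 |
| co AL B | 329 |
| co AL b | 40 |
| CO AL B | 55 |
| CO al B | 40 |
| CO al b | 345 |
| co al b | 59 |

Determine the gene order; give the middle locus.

The two most frequent reciprocal classes, CO al b and co AL B, are the parental types, so the F1 was CO al b / co AL B.
The two rarest classes, CO AL b and co al B, are the double crossovers. Comparing them with the parentals, only the al allele has switched, so al is the middle locus and the order is b – al – co.

al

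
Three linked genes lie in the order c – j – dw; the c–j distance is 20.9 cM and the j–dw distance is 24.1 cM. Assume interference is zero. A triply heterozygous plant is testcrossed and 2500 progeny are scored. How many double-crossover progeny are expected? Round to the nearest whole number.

Map distances give recombination frequencies of 0.209 and 0.241 for the two intervals.
With no interference, expected double-crossover frequency = 0.209 × 0.241 = 0.05037.
Expected number = 0.05037 × 2500 = 125.92 ≈ 126.

126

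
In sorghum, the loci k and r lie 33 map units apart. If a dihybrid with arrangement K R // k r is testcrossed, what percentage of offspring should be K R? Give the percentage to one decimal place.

33.5%

A map distance of 33 map units corresponds to a recombination frequency of 0.330.
The F1 is K R / k r, so K R is a parental gamete class with expected frequency (1 − r)/2 = 0.670/2 = 0.3350.
That is 0.3350 = 33.5% of the progeny.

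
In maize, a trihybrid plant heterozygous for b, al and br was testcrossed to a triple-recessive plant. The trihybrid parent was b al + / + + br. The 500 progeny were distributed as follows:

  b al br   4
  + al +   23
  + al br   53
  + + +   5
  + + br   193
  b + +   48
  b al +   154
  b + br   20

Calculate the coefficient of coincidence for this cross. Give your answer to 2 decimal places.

The two rarest classes, b al br and + + +, are the double crossovers. Comparing them with the parentals, only the br allele has switched, so br is the middle locus and the order is b – br – al.
b–br: (43 + 9)/500 = 0.1040; br–al: (101 + 9)/500 = 0.2200.
Expected DCO frequency = 0.1040 × 0.2200 ≈ 0.02288; observed = 9/500 ≈ 0.01800.
Coefficient of coincidence = 0.01800/0.02288 ≈ 0.79.

0.79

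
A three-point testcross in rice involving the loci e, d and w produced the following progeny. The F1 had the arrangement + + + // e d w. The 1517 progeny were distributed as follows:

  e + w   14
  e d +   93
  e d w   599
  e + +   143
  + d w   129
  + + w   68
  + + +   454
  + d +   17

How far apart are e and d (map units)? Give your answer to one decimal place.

The two rarest classes, + d + and e + w, are the double crossovers. Comparing them with the parentals, only the d allele has switched, so d is the middle locus and the order is w – d – e.
Crossovers in the d–e interval produce the single-crossover classes e + + and + d w (143 + 129 = 272) plus the double crossovers (31).
RF(d–e) = (272 + 31) / 1517 = 303/1517 = 0.1997 → 20.0 map units.

20.0 map units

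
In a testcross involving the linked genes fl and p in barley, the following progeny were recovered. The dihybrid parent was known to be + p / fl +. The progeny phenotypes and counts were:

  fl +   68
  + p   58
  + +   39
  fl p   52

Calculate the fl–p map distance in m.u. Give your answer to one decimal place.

The recombinant classes are + + and fl p: 39 + 52 = 91.
Recombination frequency = 91/217 = 0.4194 ≈ 41.9%, i.e. 41.9 m.u.

41.9 m.u.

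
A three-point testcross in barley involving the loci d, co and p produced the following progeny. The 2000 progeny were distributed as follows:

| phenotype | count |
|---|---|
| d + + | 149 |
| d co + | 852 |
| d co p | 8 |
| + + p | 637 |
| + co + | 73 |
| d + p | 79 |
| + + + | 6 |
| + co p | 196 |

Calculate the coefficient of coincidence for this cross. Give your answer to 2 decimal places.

0.47

The two most frequent reciprocal classes, + + p and d co +, are the parental types, so the F1 was + + p / d co +.
The two rarest classes, + + + and d co p, are the double crossovers. Comparing them with the parentals, only the p allele has switched, so p is the middle locus and the order is co – p – d.
co–p: (345 + 14)/2000 = 0.1795; p–d: (152 + 14)/2000 = 0.0830.
Expected DCO frequency = 0.1795 × 0.0830 ≈ 0.01490; observed = 14/2000 ≈ 0.00700.
Coefficient of coincidence = 0.00700/0.01490 ≈ 0.47.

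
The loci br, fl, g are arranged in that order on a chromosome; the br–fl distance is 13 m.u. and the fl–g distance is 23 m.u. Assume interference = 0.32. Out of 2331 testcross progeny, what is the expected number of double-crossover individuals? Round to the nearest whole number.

47

Map distances give recombination frequencies of 0.130 and 0.230 for the two intervals.
With interference 0.32 (so coincidence = 0.68), expected double-crossover frequency = 0.130 × 0.230 × 0.68 = 0.02033.
Expected number = 0.02033 × 2331 = 47.39 ≈ 47.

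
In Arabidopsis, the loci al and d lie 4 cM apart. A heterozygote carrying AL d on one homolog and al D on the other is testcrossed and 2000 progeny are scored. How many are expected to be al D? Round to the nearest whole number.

A map distance of 4 cM corresponds to a recombination frequency of 0.040.
The F1 is AL d / al D, so al D is a parental gamete class with expected frequency (1 − r)/2 = 0.960/2 = 0.4800.
Expected number = 0.4800 × 2000 = 960.00 ≈ 960.

960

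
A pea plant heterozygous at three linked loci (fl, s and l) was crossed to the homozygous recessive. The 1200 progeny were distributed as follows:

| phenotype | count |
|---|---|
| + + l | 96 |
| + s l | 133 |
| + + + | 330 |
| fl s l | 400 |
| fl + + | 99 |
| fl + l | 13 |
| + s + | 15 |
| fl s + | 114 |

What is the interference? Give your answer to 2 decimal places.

The two most frequent reciprocal classes, fl s l and + + +, are the parental types, so the F1 was fl s l / + + +.
The two rarest classes, fl + l and + s +, are the double crossovers. Comparing them with the parentals, only the s allele has switched, so s is the middle locus and the order is fl – s – l.
fl–s: (232 + 28)/1200 = 0.2167; s–l: (210 + 28)/1200 = 0.1983.
Expected DCO frequency = 0.2167 × 0.1983 ≈ 0.04297; observed = 28/1200 ≈ 0.02333.
Coefficient of coincidence = 0.02333/0.04297 ≈ 0.54; interference = 1 − 0.54 = 0.46.

0.46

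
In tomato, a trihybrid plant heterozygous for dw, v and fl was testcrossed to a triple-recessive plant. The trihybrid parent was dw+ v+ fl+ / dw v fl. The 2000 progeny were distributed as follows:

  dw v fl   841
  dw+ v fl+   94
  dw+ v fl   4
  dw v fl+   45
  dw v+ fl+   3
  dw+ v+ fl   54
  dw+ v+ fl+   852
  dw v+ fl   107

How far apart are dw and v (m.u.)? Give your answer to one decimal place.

The two rarest classes, dw v+ fl+ and dw+ v fl, are the double crossovers. Comparing them with the parentals, only the dw allele has switched, so dw is the middle locus and the order is v – dw – fl.
Crossovers in the v–dw interval produce the single-crossover classes dw+ v fl+ and dw v+ fl (94 + 107 = 201) plus the double crossovers (7).
RF(v–dw) = (201 + 7) / 2000 = 208/2000 = 0.1040 → 10.4 m.u.

10.4 m.u.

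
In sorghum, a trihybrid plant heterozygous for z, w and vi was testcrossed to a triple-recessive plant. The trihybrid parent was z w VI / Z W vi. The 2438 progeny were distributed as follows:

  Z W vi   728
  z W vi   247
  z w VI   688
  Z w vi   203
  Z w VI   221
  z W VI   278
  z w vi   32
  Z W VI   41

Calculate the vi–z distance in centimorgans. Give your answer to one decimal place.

22.2 centimorgans

The two rarest classes, z w vi and Z W VI, are the double crossovers. Comparing them with the parentals, only the vi allele has switched, so vi is the middle locus and the order is w – vi – z.
Crossovers in the vi–z interval produce the single-crossover classes Z w VI and z W vi (221 + 247 = 468) plus the double crossovers (73).
RF(vi–z) = (468 + 73) / 2438 = 541/2438 = 0.2219 → 22.2 centimorgans.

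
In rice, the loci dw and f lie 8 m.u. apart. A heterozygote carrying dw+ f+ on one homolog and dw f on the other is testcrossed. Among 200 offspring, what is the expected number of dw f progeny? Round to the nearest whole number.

A map distance of 8 m.u. corresponds to a recombination frequency of 0.080.
The F1 is dw+ f+ / dw f, so dw f is a parental gamete class with expected frequency (1 − r)/2 = 0.920/2 = 0.4600.
Expected number = 0.4600 × 200 = 92.00 ≈ 92.

92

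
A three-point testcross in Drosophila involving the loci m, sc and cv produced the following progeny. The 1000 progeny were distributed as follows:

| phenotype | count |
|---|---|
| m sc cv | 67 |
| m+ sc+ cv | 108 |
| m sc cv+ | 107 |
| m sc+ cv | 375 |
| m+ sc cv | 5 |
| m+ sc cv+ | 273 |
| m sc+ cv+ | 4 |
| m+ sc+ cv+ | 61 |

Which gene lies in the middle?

cv

The two most frequent reciprocal classes, m+ sc cv+ and m sc+ cv, are the parental types, so the F1 was m+ sc cv+ / m sc+ cv.
The two rarest classes, m+ sc cv and m sc+ cv+, are the double crossovers. Comparing them with the parentals, only the cv allele has switched, so cv is the middle locus and the order is m – cv – sc.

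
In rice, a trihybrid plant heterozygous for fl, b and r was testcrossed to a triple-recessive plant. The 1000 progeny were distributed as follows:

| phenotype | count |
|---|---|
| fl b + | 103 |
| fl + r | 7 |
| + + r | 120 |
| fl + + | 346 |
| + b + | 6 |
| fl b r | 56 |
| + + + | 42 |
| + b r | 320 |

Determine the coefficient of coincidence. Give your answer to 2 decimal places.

0.50

The two most frequent reciprocal classes, + b r and fl + +, are the parental types, so the F1 was + b r / fl + +.
The two rarest classes, + b + and fl + r, are the double crossovers. Comparing them with the parentals, only the r allele has switched, so r is the middle locus and the order is fl – r – b.
fl–r: (98 + 13)/1000 = 0.1110; r–b: (223 + 13)/1000 = 0.2360.
Expected DCO frequency = 0.1110 × 0.2360 ≈ 0.02620; observed = 13/1000 ≈ 0.01300.
Coefficient of coincidence = 0.01300/0.02620 ≈ 0.50.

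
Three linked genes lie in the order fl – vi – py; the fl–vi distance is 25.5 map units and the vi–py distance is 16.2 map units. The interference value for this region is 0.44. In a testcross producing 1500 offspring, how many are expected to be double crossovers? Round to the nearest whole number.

35

Map distances give recombination frequencies of 0.255 and 0.162 for the two intervals.
With interference 0.44 (so coincidence = 0.56), expected double-crossover frequency = 0.255 × 0.162 × 0.56 = 0.02313.
Expected number = 0.02313 × 1500 = 34.70 ≈ 35.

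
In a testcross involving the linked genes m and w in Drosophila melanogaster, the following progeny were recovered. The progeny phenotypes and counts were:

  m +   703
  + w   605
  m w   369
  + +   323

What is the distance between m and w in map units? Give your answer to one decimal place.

The two most frequent classes, + w (605) and m + (703), are the parental types, so the F1 was + w / m +.
The recombinant classes are + + and m w: 323 + 369 = 692.
Recombination frequency = 692/2000 = 0.3460 ≈ 34.6%, i.e. 34.6 map units.

34.6 map units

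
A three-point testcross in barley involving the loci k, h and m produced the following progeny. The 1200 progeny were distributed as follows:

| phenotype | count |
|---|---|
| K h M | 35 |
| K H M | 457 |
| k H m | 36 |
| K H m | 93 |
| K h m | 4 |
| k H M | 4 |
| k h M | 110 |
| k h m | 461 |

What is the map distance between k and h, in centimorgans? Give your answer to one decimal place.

6.6 centimorgans

The two most frequent reciprocal classes, k h m and K H M, are the parental types, so the F1 was k h m / K H M.
The two rarest classes, K h m and k H M, are the double crossovers. Comparing them with the parentals, only the k allele has switched, so k is the middle locus and the order is m – k – h.
Crossovers in the k–h interval produce the single-crossover classes k H m and K h M (36 + 35 = 71) plus the double crossovers (8).
RF(k–h) = (71 + 8) / 1200 = 79/1200 = 0.0658 → 6.6 centimorgans.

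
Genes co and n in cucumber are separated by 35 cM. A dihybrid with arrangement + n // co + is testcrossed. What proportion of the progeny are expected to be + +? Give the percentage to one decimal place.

17.5%

A map distance of 35 cM corresponds to a recombination frequency of 0.350.
The F1 is + n / co +, so + + is a recombinant gamete class with expected frequency r/2 = 0.350/2 = 0.1750.
That is 0.1750 = 17.5% of the progeny.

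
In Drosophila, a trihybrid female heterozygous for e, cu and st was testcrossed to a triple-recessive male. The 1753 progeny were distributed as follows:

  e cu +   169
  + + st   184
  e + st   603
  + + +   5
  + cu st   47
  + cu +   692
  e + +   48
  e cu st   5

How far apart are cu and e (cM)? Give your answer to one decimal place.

The two most frequent reciprocal classes, e + st and + cu +, are the parental types, so the F1 was e + st / + cu +.
The two rarest classes, e cu st and + + +, are the double crossovers. Comparing them with the parentals, only the cu allele has switched, so cu is the middle locus and the order is e – cu – st.
Crossovers in the e–cu interval produce the single-crossover classes + + st and e cu + (184 + 169 = 353) plus the double crossovers (10).
RF(e–cu) = (353 + 10) / 1753 = 363/1753 = 0.2071 → 20.7 cM.

20.7 cM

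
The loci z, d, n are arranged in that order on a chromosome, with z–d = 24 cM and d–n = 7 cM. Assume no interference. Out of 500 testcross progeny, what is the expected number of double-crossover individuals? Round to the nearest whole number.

8

Map distances give recombination frequencies of 0.240 and 0.070 for the two intervals.
With no interference, expected double-crossover frequency = 0.240 × 0.070 = 0.01680.
Expected number = 0.01680 × 500 = 8.40 ≈ 8.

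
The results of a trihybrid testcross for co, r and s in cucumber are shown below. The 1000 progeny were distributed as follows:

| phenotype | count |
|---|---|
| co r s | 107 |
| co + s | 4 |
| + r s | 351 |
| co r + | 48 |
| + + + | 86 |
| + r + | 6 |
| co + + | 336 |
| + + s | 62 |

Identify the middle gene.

The two most frequent reciprocal classes, co + + and + r s, are the parental types, so the F1 was co + + / + r s.
The two rarest classes, co + s and + r +, are the double crossovers. Comparing them with the parentals, only the s allele has switched, so s is the middle locus and the order is r – s – co.

s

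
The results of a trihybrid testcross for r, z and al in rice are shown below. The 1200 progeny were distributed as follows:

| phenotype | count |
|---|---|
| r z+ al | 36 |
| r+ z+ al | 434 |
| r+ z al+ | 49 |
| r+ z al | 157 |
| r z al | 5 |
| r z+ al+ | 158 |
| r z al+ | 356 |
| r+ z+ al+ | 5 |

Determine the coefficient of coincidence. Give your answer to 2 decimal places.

0.39

The two most frequent reciprocal classes, r+ z+ al and r z al+, are the parental types, so the F1 was r+ z+ al / r z al+.
The two rarest classes, r+ z+ al+ and r z al, are the double crossovers. Comparing them with the parentals, only the al allele has switched, so al is the middle locus and the order is r – al – z.
r–al: (85 + 10)/1200 = 0.0792; al–z: (315 + 10)/1200 = 0.2708.
Expected DCO frequency = 0.0792 × 0.2708 ≈ 0.02145; observed = 10/1200 ≈ 0.00833.
Coefficient of coincidence = 0.00833/0.02145 ≈ 0.39.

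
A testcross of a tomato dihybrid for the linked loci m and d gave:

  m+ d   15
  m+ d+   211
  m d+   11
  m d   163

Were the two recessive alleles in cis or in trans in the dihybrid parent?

cis

The two most frequent classes are m+ d+ (211) and m d (163); these are the parental (non-recombinant) types.
So the F1 carried m+ d+ on one chromosome and m d on the other — the recessive alleles are on the same chromosome (cis / coupling).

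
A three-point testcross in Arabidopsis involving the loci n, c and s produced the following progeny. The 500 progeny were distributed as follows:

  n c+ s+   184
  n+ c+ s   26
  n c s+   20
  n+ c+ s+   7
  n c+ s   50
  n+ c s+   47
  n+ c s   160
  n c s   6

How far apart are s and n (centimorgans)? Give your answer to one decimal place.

22.0 centimorgans

The two most frequent reciprocal classes, n c+ s+ and n+ c s, are the parental types, so the F1 was n c+ s+ / n+ c s.
The two rarest classes, n+ c+ s+ and n c s, are the double crossovers. Comparing them with the parentals, only the n allele has switched, so n is the middle locus and the order is c – n – s.
Crossovers in the n–s interval produce the single-crossover classes n c+ s and n+ c s+ (50 + 47 = 97) plus the double crossovers (13).
RF(n–s) = (97 + 13) / 500 = 110/500 = 0.2200 → 22.0 centimorgans.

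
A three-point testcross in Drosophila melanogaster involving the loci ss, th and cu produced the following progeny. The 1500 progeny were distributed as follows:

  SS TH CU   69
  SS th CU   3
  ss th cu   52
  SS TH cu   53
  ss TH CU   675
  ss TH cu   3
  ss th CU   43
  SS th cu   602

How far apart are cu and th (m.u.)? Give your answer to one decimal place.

6.8 m.u.

The two most frequent reciprocal classes, ss TH CU and SS th cu, are the parental types, so the F1 was ss TH CU / SS th cu.
The two rarest classes, ss TH cu and SS th CU, are the double crossovers. Comparing them with the parentals, only the cu allele has switched, so cu is the middle locus and the order is ss – cu – th.
Crossovers in the cu–th interval produce the single-crossover classes ss th CU and SS TH cu (43 + 53 = 96) plus the double crossovers (6).
RF(cu–th) = (96 + 6) / 1500 = 102/1500 = 0.0680 → 6.8 m.u.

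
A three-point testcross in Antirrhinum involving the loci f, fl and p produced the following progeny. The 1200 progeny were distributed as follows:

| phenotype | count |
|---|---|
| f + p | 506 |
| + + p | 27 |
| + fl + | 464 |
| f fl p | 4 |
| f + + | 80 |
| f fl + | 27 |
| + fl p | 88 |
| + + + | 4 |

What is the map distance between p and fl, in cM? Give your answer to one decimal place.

The two most frequent reciprocal classes, f + p and + fl +, are the parental types, so the F1 was f + p / + fl +.
The two rarest classes, f fl p and + + +, are the double crossovers. Comparing them with the parentals, only the fl allele has switched, so fl is the middle locus and the order is f – fl – p.
Crossovers in the fl–p interval produce the single-crossover classes f + + and + fl p (80 + 88 = 168) plus the double crossovers (8).
RF(fl–p) = (168 + 8) / 1200 = 176/1200 = 0.1467 → 14.7 cM.

14.7 cM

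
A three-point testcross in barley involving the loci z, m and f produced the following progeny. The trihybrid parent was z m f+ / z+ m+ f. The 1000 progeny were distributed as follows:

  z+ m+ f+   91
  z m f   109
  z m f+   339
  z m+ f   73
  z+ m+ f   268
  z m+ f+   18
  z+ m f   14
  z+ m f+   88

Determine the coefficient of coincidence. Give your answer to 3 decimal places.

The two rarest classes, z m+ f+ and z+ m f, are the double crossovers. Comparing them with the parentals, only the m allele has switched, so m is the middle locus and the order is f – m – z.
f–m: (200 + 32)/1000 = 0.2320; m–z: (161 + 32)/1000 = 0.1930.
Expected DCO frequency = 0.2320 × 0.1930 ≈ 0.04478; observed = 32/1000 ≈ 0.03200.
Coefficient of coincidence = 0.03200/0.04478 ≈ 0.715.

0.715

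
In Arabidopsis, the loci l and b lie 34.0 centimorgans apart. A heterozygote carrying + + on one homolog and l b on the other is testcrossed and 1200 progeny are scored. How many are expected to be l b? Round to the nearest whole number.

396

A map distance of 34.0 centimorgans corresponds to a recombination frequency of 0.340.
The F1 is + + / l b, so l b is a parental gamete class with expected frequency (1 − r)/2 = 0.660/2 = 0.3300.
Expected number = 0.3300 × 1200 = 396.00 ≈ 396.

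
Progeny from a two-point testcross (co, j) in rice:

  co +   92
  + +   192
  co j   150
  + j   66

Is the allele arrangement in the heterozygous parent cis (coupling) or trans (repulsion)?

The two most frequent classes are + + (192) and co j (150); these are the parental (non-recombinant) types.
So the F1 carried + + on one chromosome and co j on the other — the recessive alleles are on the same chromosome (cis / coupling).

cis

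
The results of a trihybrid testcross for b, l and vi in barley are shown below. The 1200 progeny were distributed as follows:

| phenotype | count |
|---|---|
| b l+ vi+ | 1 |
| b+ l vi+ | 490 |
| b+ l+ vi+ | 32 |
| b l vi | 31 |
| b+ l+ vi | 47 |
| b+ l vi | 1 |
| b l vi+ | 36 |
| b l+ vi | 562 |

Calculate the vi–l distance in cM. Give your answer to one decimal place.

5.4 cM

The two most frequent reciprocal classes, b l+ vi and b+ l vi+, are the parental types, so the F1 was b l+ vi / b+ l vi+.
The two rarest classes, b l+ vi+ and b+ l vi, are the double crossovers. Comparing them with the parentals, only the vi allele has switched, so vi is the middle locus and the order is b – vi – l.
Crossovers in the vi–l interval produce the single-crossover classes b l vi and b+ l+ vi+ (31 + 32 = 63) plus the double crossovers (2).
RF(vi–l) = (63 + 2) / 1200 = 65/1200 = 0.0542 → 5.4 cM.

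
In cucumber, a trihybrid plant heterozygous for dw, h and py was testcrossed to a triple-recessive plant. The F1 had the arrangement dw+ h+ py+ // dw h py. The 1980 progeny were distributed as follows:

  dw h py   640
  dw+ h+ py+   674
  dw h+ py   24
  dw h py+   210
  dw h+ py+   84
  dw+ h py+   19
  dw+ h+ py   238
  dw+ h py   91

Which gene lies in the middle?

h

The two rarest classes, dw+ h py+ and dw h+ py, are the double crossovers. Comparing them with the parentals, only the h allele has switched, so h is the middle locus and the order is py – h – dw.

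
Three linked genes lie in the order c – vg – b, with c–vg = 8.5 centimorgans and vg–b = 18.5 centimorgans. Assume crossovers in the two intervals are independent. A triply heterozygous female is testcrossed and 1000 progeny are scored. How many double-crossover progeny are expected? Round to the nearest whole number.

Map distances give recombination frequencies of 0.085 and 0.185 for the two intervals.
With no interference, expected double-crossover frequency = 0.085 × 0.185 = 0.01572.
Expected number = 0.01572 × 1000 = 15.72 ≈ 16.

16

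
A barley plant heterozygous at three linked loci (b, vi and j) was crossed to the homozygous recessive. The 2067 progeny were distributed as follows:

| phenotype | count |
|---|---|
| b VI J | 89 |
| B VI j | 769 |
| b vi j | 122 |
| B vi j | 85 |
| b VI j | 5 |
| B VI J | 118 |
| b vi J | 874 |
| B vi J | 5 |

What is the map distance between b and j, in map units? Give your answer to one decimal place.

12.1 map units

The two most frequent reciprocal classes, b vi J and B VI j, are the parental types, so the F1 was b vi J / B VI j.
The two rarest classes, B vi J and b VI j, are the double crossovers. Comparing them with the parentals, only the b allele has switched, so b is the middle locus and the order is vi – b – j.
Crossovers in the b–j interval produce the single-crossover classes b vi j and B VI J (122 + 118 = 240) plus the double crossovers (10).
RF(b–j) = (240 + 10) / 2067 = 250/2067 = 0.1209 → 12.1 map units.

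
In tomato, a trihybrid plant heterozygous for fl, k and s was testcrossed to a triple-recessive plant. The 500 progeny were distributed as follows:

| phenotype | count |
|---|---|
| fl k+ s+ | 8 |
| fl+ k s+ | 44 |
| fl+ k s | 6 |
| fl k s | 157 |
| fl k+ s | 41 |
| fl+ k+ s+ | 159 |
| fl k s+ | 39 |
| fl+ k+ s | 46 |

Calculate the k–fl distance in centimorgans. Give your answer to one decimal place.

The two most frequent reciprocal classes, fl k s and fl+ k+ s+, are the parental types, so the F1 was fl k s / fl+ k+ s+.
The two rarest classes, fl+ k s and fl k+ s+, are the double crossovers. Comparing them with the parentals, only the fl allele has switched, so fl is the middle locus and the order is s – fl – k.
Crossovers in the fl–k interval produce the single-crossover classes fl k+ s and fl+ k s+ (41 + 44 = 85) plus the double crossovers (14).
RF(fl–k) = (85 + 14) / 500 = 99/500 = 0.1980 → 19.8 centimorgans.

19.8 centimorgans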